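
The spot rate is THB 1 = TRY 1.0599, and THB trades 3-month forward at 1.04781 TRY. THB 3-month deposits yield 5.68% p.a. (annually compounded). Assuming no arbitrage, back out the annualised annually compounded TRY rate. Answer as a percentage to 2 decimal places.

T = 3/12 years.
F/S = 1.04781/1.0599 = 0.9885933 = (growth of TRY) / (growth of THB).
THB growth factor: (1 + 0.0568)^(3/12) = 1.0139072.
So the TRY growth factor = 1.0023419.
Annualise: 1.0023419^(12/3) − 1 = 0.009401 = 0.94%.

0.94%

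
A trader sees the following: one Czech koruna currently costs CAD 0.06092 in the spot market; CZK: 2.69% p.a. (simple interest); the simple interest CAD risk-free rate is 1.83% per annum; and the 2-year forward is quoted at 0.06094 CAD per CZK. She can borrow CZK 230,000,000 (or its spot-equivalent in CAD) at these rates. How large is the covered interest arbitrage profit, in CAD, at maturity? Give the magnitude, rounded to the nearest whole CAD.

CAD 245,847

T = 2 years.
Invest the CZK and cover forward: 230,000,000 × 1.053800 × 0.06094 = CAD 14,770,271.56.
Convert at spot and invest in CAD: 230,000,000 × 0.06092 × 1.036600 = CAD 14,524,424.56.
The quoted forward overvalues CZK, so borrow CAD, buy CZK at spot, deposit the CZK at 2.69%, and sell the proceeds forward at 0.06094.
The gap between the two covered legs is CAD 245,847.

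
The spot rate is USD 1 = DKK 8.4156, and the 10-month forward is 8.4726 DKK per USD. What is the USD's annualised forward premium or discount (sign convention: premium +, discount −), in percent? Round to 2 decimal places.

+0.81%

T = 10/12 years.
(F − S)/S = (8.4726 − 8.4156)/8.4156 = 0.0067731.
Per annum: 0.0067731 / (10/12) = 0.008128 = 0.81%.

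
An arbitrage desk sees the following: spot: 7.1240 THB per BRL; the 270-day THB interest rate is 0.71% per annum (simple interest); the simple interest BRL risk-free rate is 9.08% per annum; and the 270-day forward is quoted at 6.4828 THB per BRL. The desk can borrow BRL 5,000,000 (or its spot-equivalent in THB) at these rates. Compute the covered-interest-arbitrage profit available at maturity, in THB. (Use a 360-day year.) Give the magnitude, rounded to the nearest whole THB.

T = 270/360 years.
Route A — deposit BRL, sell forward: 5,000,000 × 1.068100 × 6.4828 = THB 34,621,393.40.
Route B — convert at spot, deposit THB: 5,000,000 × 7.1240 × 1.005325 = THB 35,809,676.50.
The quoted forward undervalues BRL, so borrow BRL, convert to THB at spot, deposit the THB at 0.71%, and buy BRL forward at 6.4828 to cover the loan.
Profit = 35,809,676.50 − 34,621,393.40 = THB 1,188,283.

THB 1,188,283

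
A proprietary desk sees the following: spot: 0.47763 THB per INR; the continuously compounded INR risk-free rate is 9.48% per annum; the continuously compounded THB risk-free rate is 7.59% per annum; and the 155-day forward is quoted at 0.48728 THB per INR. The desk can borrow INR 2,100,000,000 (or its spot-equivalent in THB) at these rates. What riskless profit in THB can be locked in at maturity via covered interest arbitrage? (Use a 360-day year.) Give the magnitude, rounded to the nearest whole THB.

T = 155/360 years.
Keep in INR, deliver into the forward: 2,100,000,000·1.041661116834·0.48728 = THB 1,065,919,320.92.
Swap to THB now, deposit: 2,100,000,000·0.47763·1.033218994965 = THB 1,036,342,415.99.
The quoted forward overvalues INR, so borrow THB, buy INR at spot, deposit the INR at 9.48%, and sell the proceeds forward at 0.48728.
Arbitrage profit = |1,065,919,320.92 − 1,036,342,415.99| = THB 29,576,905.

THB 29,576,905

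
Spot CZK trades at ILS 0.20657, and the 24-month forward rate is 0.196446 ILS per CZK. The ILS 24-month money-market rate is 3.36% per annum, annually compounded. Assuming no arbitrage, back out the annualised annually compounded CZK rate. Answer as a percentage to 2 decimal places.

T = 2 years.
By CIP, F/S equals the ILS-to-CZK growth ratio: 0.196446/0.20657 = 0.9509900.
ILS growth factor: (1 + 0.0336)^2 = 1.068329.
That pins the CZK growth at 1.1233862.
r = 1.1233862^(1/2) − 1 = 0.059899 → 5.99%.

5.99%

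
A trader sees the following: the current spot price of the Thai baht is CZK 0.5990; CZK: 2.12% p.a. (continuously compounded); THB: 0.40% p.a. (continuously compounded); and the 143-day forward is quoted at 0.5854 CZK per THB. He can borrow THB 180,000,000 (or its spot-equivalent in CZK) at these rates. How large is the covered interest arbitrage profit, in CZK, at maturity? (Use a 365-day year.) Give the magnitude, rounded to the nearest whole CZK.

T = 143/365 years.
Invest the THB and cover forward: 180,000,000 × 1.00156835187 × 0.5854 = CZK 105,537,260.37.
Convert at spot and invest in CZK: 180,000,000 × 0.5990 × 1.00834034189 = CZK 108,719,255.66.
The quoted forward undervalues THB, so borrow THB, convert to CZK at spot, deposit the CZK at 2.12%, and buy THB forward at 0.5854 to cover the loan.
Profit = 108,719,255.66 − 105,537,260.37 = CZK 3,181,995.

CZK 3,181,995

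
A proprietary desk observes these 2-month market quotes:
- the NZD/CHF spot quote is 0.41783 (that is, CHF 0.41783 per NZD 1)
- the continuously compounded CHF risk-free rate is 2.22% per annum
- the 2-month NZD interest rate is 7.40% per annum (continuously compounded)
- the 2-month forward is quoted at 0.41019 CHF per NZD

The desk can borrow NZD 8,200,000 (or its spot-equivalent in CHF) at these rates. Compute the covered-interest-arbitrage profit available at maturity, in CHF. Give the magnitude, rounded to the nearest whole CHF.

T = 2/12 years.
Route A — deposit NZD, sell forward: 8,200,000 × 1.012409703 × 0.41019 = CHF 3,405,298.76.
Route B — convert at spot, deposit CHF: 8,200,000 × 0.41783 × 1.003706853 = CHF 3,438,906.44.
The quoted forward undervalues NZD, so borrow NZD, convert to CHF at spot, deposit the CHF at 2.22%, and buy NZD forward at 0.41019 to cover the loan.
The gap between the two covered legs is CHF 33,608.

CHF 33,608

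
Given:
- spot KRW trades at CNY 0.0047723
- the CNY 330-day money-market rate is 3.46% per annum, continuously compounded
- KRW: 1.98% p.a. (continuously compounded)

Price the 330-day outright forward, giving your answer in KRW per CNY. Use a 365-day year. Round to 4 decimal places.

T = 330/365 years.
CNY accumulates by e^(0.0346×330/365) = 1.031776622.
Growth of 1 KRW over T: e^(0.0198×330/365) = 1.01806256.
Forward (CNY per KRW) = 0.0047723 × 1.031776622 / 1.01806256 = 0.00483658644.
Quoted the other way: 1/0.00483658644 = 206.7574 KRW per CNY.

206.7574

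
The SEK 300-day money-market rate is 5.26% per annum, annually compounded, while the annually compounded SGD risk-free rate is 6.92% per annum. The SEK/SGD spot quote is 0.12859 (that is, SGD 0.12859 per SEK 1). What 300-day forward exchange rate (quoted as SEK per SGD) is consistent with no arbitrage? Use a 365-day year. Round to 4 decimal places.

T = 300/365 years.
SGD growth factor: (1 + 0.0692)^(300/365) = 1.0565354.
SEK growth factor: (1 + 0.0526)^(300/365) = 1.0430345.
CIP: F = S · (grow SGD)/(grow SEK) = 0.12859 × 1.0565354/1.0430345 = 0.1302545 SGD per SEK.
Invert for SEK per SGD: 1 / 0.1302545 = 7.6773.

7.6773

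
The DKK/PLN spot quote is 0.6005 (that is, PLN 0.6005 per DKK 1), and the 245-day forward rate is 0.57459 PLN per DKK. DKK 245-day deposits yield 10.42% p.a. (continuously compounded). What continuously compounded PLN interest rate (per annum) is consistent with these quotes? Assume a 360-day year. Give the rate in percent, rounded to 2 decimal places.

T = 245/360 years.
By CIP, F/S equals the PLN-to-DKK growth ratio: 0.57459/0.6005 = 0.9568526.
The DKK side grows by e^(0.1042×245/360) = 1.0734888.
That pins the PLN growth at 1.0271705.
r = ln(1.0271705)/(245/360) = 0.039391 → 3.94%.

3.94%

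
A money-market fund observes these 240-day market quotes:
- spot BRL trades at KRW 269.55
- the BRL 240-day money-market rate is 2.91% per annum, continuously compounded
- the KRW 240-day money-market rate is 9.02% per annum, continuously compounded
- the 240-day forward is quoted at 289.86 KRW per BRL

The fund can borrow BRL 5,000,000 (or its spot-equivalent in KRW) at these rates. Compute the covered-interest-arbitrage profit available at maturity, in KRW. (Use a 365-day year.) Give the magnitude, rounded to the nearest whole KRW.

KRW 47,195,766

T = 240/365 years.
Invest the BRL and cover forward: 5,000,000 × 1.019318479448 × 289.86 = KRW 1,477,298,272.26.
Convert at spot and invest in KRW: 5,000,000 × 269.55 × 1.06110369597 = KRW 1,430,102,506.24.
The quoted forward overvalues BRL, so borrow KRW, buy BRL at spot, deposit the BRL at 2.91%, and sell the proceeds forward at 289.86.
The gap between the two covered legs is KRW 47,195,766.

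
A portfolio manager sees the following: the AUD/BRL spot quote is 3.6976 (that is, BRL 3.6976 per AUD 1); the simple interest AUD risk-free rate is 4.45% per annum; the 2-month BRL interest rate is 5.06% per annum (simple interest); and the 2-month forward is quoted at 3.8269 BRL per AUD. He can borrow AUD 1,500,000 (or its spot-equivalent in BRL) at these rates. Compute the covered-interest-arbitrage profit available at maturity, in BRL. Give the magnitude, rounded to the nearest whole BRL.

T = 2/12 years.
Invest the AUD and cover forward: 1,500,000 × 1.007416667 × 3.8269 = BRL 5,782,924.26.
Convert at spot and invest in BRL: 1,500,000 × 3.6976 × 1.008433333 = BRL 5,593,174.64.
The quoted forward overvalues AUD, so borrow BRL, buy AUD at spot, deposit the AUD at 4.45%, and sell the proceeds forward at 3.8269.
The gap between the two covered legs is BRL 189,750.

BRL 189,750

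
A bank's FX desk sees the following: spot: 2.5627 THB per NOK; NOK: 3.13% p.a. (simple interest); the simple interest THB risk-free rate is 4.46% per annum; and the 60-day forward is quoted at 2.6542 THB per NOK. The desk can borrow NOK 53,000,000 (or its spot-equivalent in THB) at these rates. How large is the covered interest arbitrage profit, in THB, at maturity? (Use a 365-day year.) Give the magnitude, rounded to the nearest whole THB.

T = 60/365 years.
Keep in NOK, deliver into the forward: 53,000,000·1.00514520548·2.6542 = THB 141,396,389.43.
Swap to THB now, deposit: 53,000,000·2.5627·1.00733150685 = THB 136,818,887.99.
The quoted forward overvalues NOK, so borrow THB, buy NOK at spot, deposit the NOK at 3.13%, and sell the proceeds forward at 2.6542.
Profit = 141,396,389.43 − 136,818,887.99 = THB 4,577,501.

THB 4,577,501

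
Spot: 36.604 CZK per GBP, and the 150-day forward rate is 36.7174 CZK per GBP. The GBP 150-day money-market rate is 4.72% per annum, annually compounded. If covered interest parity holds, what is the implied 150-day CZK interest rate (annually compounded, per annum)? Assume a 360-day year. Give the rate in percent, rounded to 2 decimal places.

5.50%

T = 150/360 years.
CIP gives F = S · g_CZK/g_GBP, so g_CZK/g_GBP = 36.7174/36.604 = 1.0030980.
The GBP side grows by (1 + 0.0472)^(150/360) = 1.0194025.
That pins the CZK growth at 1.0225606.
Annualise: 1.0225606^(360/150) − 1 = 0.055003 = 5.50%.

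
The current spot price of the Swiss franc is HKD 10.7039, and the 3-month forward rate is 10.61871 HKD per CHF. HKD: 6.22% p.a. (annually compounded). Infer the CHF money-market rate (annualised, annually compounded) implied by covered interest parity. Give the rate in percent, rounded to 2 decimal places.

9.67%

T = 3/12 years.
F/S = 10.61871/10.7039 = 0.9920412 = (growth of HKD) / (growth of CHF).
HKD growth factor: (1 + 0.0622)^(3/12) = 1.0151999.
Hence g_CHF = 1.0233445.
Annualise: 1.0233445^(12/3) − 1 = 0.096699 = 9.67%.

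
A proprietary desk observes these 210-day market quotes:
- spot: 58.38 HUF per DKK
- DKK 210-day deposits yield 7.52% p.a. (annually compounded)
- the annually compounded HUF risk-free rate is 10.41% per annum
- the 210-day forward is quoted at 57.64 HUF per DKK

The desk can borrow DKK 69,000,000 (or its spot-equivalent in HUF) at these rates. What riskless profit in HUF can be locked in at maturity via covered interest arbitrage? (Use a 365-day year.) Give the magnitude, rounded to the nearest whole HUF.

HUF 117,816,999

T = 210/365 years.
Route A — deposit DKK, sell forward: 69,000,000 × 1.042598524627 × 57.64 = HUF 4,146,581,148.21.
Route B — convert at spot, deposit HUF: 69,000,000 × 58.38 × 1.058630895811 = HUF 4,264,398,147.12.
The quoted forward undervalues DKK, so borrow DKK, convert to HUF at spot, deposit the HUF at 10.41%, and buy DKK forward at 57.64 to cover the loan.
The gap between the two covered legs is HUF 117,816,999.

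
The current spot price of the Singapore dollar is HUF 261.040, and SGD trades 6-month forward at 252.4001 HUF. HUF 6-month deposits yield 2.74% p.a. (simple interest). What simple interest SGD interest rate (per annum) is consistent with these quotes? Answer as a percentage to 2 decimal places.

9.68%

T = 6/12 years.
By CIP, F/S equals the HUF-to-SGD growth ratio: 252.4001/261.04 = 0.9669020.
HUF growth factor: 1 + 0.0274×6/12 = 1.013700.
Hence g_SGD = 1.0483999.
(1.0483999 − 1)/T = 0.096800, i.e. 9.68%.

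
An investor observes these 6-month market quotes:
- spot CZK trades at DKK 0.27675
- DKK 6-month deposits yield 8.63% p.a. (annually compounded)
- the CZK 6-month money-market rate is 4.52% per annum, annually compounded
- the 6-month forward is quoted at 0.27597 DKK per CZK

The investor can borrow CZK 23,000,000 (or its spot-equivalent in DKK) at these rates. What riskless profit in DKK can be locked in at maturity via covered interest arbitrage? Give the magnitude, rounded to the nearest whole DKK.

T = 6/12 years.
Route A — deposit CZK, sell forward: 23,000,000 × 1.022350234 × 0.27597 = DKK 6,489,173.86.
Route B — convert at spot, deposit DKK: 23,000,000 × 0.27675 × 1.042257166 = DKK 6,634,227.43.
The quoted forward undervalues CZK, so borrow CZK, convert to DKK at spot, deposit the DKK at 8.63%, and buy CZK forward at 0.27597 to cover the loan.
Profit = 6,634,227.43 − 6,489,173.86 = DKK 145,054.

DKK 145,054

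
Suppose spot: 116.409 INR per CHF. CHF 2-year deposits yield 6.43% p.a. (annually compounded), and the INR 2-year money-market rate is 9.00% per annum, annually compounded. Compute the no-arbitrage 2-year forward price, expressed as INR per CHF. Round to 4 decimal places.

122.0988

T = 2 years.
INR growth factor: (1 + 0.0900)^2 = 1.188100.
CHF growth factor: (1 + 0.0643)^2 = 1.13273449.
So F = 116.409 × 1.188100 / 1.13273449 = 122.098810 (INR/CHF).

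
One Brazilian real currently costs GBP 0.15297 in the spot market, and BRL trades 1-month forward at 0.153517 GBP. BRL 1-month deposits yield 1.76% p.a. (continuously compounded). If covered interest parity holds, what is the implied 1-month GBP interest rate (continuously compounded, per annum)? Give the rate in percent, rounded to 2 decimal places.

6.04%

T = 1/12 years.
By CIP, F/S equals the GBP-to-BRL growth ratio: 0.153517/0.15297 = 1.0035759.
BRL growth factor: e^(0.0176×1/12) = 1.0014677.
So the GBP growth factor = 1.0050488.
Take logs: ln 1.0050488 / (1/12) = 0.060433, so 6.04%.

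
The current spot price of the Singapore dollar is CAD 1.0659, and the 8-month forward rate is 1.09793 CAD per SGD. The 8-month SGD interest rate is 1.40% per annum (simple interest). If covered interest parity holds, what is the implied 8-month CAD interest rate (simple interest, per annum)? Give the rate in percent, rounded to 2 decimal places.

T = 8/12 years.
F/S = 1.09793/1.0659 = 1.0300497 = (growth of CAD) / (growth of SGD).
The SGD side grows by 1 + 0.0140×8/12 = 1.0093333.
That pins the CAD growth at 1.0396635.
r = (1.0396635 − 1)/(8/12) = 0.059495 → 5.95%.

5.95%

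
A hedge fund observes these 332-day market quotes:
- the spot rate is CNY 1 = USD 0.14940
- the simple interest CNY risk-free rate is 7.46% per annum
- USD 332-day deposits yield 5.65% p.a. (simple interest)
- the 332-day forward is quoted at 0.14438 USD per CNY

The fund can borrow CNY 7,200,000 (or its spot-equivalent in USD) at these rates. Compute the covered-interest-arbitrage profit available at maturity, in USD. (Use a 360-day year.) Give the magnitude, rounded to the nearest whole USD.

T = 332/360 years.
Route A — deposit CNY, sell forward: 7,200,000 × 1.068797778 × 0.14438 = USD 1,111,053.77.
Route B — convert at spot, deposit USD: 7,200,000 × 0.14940 × 1.052105556 = USD 1,131,728.90.
The quoted forward undervalues CNY, so borrow CNY, convert to USD at spot, deposit the USD at 5.65%, and buy CNY forward at 0.14438 to cover the loan.
Profit = 1,131,728.90 − 1,111,053.77 = USD 20,675.

USD 20,675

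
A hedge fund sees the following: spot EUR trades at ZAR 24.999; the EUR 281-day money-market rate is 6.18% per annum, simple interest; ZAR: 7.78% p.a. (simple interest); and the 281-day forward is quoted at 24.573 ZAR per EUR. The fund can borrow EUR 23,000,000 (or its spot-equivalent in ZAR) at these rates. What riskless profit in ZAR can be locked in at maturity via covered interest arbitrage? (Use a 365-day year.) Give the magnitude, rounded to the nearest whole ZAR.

ZAR 17,346,621

T = 281/365 years.
Route A — deposit EUR, sell forward: 23,000,000 × 1.04757753425 × 24.573 = ZAR 592,068,823.23.
Route B — convert at spot, deposit ZAR: 23,000,000 × 24.999 × 1.05989534247 = ZAR 609,415,444.33.
The quoted forward undervalues EUR, so borrow EUR, convert to ZAR at spot, deposit the ZAR at 7.78%, and buy EUR forward at 24.573 to cover the loan.
The gap between the two covered legs is ZAR 17,346,621.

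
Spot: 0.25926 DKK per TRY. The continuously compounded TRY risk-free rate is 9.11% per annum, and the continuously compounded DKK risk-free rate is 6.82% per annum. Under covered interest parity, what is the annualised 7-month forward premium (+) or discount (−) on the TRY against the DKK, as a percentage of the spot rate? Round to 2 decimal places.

-2.27%

T = 7/12 years.
CIP forward (DKK per TRY) = 0.25926 × 1.0405853/1.054579 = 0.25581976.
(F − S)/S ÷ T = (0.25581976 − 0.25926)/0.25926/(7/12) = -0.022748 → -2.27%.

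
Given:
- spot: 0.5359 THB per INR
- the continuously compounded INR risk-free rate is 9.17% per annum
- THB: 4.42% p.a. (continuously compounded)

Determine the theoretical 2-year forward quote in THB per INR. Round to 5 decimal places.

0.48733

T = 2 years.
THB growth factor: e^(0.0442×2) = 1.092425.
INR accumulates by e^(0.0917×2) = 1.2012948.
CIP: F = S · (grow THB)/(grow INR) = 0.5359 × 1.092425/1.2012948 = 0.4873330 THB per INR.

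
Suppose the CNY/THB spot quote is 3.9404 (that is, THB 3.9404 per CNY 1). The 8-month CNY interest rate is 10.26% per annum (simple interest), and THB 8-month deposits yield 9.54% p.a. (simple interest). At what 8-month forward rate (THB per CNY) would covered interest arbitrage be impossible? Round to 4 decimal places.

3.9227

T = 8/12 years.
THB accumulates by 1 + 0.0954×8/12 = 1.063600.
Growth of 1 CNY over T: 1 + 0.1026×8/12 = 1.068400.
Forward (THB per CNY) = 3.9404 × 1.063600 / 1.068400 = 3.922697.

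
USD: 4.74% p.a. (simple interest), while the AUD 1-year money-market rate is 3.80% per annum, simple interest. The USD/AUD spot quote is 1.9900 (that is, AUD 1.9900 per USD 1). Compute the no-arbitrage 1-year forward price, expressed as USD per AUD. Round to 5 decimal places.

0.50706

T = 1 year.
Growth of 1 AUD over T: 1 + 0.0380×1 = 1.038000.
USD growth factor: 1 + 0.0474×1 = 1.047400.
CIP: F = S · (grow AUD)/(grow USD) = 1.99 × 1.038000/1.047400 = 1.972141 AUD per USD.
Invert for USD per AUD: 1 / 1.972141 = 0.50706.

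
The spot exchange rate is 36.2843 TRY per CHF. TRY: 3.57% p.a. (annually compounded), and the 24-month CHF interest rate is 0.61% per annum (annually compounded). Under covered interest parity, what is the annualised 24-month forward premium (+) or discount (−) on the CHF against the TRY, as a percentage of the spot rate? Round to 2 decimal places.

+2.99%

T = 2 years.
No-arbitrage forward: 36.2843 × 1.0726745 / 1.0122372 = 38.4507143 TRY/CHF.
Annualised premium = (F − S)/S × (1/T) = (38.4507143 − 36.2843)/36.2843 ÷ 2 = 2.99%.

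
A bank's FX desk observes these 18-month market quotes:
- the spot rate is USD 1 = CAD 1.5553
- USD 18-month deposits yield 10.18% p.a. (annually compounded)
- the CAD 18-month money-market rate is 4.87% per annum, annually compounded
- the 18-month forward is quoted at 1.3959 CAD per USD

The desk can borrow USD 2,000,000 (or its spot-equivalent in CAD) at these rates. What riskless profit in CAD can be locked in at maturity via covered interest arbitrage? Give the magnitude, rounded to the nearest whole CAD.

CAD 111,794

T = 18/12 years.
Route A — deposit USD, sell forward: 2,000,000 × 1.156522675 × 1.3959 = CAD 3,228,780.00.
Route B — convert at spot, deposit CAD: 2,000,000 × 1.5553 × 1.073932294 = CAD 3,340,573.79.
The quoted forward undervalues USD, so borrow USD, convert to CAD at spot, deposit the CAD at 4.87%, and buy USD forward at 1.3959 to cover the loan.
Arbitrage profit = |3,228,780.00 − 3,340,573.79| = CAD 111,794.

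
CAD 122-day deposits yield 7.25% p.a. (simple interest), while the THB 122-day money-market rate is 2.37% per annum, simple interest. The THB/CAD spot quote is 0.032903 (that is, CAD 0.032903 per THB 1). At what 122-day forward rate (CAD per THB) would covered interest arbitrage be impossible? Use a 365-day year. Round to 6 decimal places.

T = 122/365 years.
CAD accumulates by 1 + 0.0725×122/365 = 1.0242329.
Growth of 1 THB over T: 1 + 0.0237×122/365 = 1.0079216.
So F = 0.032903 × 1.0242329 / 1.0079216 = 0.03343547 (CAD/THB).

0.033435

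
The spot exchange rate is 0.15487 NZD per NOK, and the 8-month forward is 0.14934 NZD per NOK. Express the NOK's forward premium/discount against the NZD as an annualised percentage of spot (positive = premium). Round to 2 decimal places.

-5.36%

T = 8/12 years.
(F − S)/S = (0.14934 − 0.15487)/0.15487 = -0.0357074.
×(1/T) gives -5.36% p.a.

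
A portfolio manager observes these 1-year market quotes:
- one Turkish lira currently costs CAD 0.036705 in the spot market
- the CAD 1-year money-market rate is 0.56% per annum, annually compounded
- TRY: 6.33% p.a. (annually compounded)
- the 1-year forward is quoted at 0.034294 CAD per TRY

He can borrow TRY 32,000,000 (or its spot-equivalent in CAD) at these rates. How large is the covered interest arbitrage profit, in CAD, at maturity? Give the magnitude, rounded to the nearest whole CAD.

T = 1 year.
Route A — deposit TRY, sell forward: 32,000,000 × 1.063300 × 0.034294 = CAD 1,166,873.93.
Route B — convert at spot, deposit CAD: 32,000,000 × 0.036705 × 1.005600 = CAD 1,181,137.54.
The quoted forward undervalues TRY, so borrow TRY, convert to CAD at spot, deposit the CAD at 0.56%, and buy TRY forward at 0.034294 to cover the loan.
Arbitrage profit = |1,166,873.93 − 1,181,137.54| = CAD 14,264.

CAD 14,264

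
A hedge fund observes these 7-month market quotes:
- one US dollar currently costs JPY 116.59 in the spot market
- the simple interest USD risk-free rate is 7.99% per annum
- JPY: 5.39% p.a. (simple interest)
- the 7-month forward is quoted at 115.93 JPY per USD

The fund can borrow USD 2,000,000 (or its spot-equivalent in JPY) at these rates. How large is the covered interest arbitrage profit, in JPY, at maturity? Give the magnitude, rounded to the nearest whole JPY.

JPY 2,155,040

T = 7/12 years.
Invest the USD and cover forward: 2,000,000 × 1.04660833333 × 115.93 = JPY 242,666,608.17.
Convert at spot and invest in JPY: 2,000,000 × 116.59 × 1.03144166667 = JPY 240,511,567.83.
The quoted forward overvalues USD, so borrow JPY, buy USD at spot, deposit the USD at 7.99%, and sell the proceeds forward at 115.93.
Arbitrage profit = |242,666,608.17 − 240,511,567.83| = JPY 2,155,040.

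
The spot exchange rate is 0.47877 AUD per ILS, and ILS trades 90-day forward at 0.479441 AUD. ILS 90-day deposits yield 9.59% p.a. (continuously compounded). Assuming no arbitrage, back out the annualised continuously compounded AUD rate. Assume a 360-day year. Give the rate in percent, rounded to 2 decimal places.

T = 90/360 years.
CIP gives F = S · g_AUD/g_ILS, so g_AUD/g_ILS = 0.479441/0.47877 = 1.0014015.
ILS growth factor: e^(0.0959×90/360) = 1.0242647.
So the AUD growth factor = 1.0257002.
Take logs: ln 1.0257002 / (90/360) = 0.101502, so 10.15%.

10.15%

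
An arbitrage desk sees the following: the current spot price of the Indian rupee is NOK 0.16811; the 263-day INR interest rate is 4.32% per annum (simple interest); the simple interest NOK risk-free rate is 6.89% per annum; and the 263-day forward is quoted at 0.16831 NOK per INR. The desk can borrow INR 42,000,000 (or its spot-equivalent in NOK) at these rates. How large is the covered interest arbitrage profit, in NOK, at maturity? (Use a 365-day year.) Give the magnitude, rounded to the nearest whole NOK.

T = 263/365 years.
Route A — deposit INR, sell forward: 42,000,000 × 1.031127671 × 0.16831 = NOK 7,289,062.13.
Route B — convert at spot, deposit NOK: 42,000,000 × 0.16811 × 1.049645753 = NOK 7,411,149.80.
The quoted forward undervalues INR, so borrow INR, convert to NOK at spot, deposit the NOK at 6.89%, and buy INR forward at 0.16831 to cover the loan.
Arbitrage profit = |7,289,062.13 − 7,411,149.80| = NOK 122,088.

NOK 122,088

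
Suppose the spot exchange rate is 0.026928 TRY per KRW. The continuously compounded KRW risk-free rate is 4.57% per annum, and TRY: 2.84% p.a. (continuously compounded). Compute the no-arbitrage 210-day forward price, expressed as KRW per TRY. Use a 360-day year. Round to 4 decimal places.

T = 210/360 years.
TRY growth factor: e^(0.0284×210/360) = 1.01670465.
KRW growth factor: e^(0.0457×210/360) = 1.02701685.
So F = 0.026928 × 1.01670465 / 1.02701685 = 0.026657618 (TRY/KRW).
Invert for KRW per TRY: 1 / 0.026657618 = 37.5127.

37.5127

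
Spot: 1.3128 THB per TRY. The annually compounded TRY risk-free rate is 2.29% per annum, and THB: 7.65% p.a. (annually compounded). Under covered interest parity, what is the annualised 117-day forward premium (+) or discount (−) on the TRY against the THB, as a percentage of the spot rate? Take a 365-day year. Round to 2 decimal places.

T = 117/365 years.
F = S · g_THB/g_TRY = 1.3128 × 1.0239106/1.0072842 = 1.3344693.
Annualised premium = (F − S)/S × (1/T) = (1.3344693 − 1.3128)/1.3128 ÷ (117/365) = 5.15%.

+5.15%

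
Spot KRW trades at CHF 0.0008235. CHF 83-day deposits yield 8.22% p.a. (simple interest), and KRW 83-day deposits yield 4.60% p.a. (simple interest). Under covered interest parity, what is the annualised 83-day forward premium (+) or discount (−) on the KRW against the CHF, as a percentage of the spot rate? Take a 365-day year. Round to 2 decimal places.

T = 83/365 years.
F = S · g_CHF/g_KRW = 0.0008235 × 1.0186921/1.0104603 = 0.0008302087.
(F − S)/S ÷ T = (0.0008302087 − 0.0008235)/0.0008235/(83/365) = 0.035825 → 3.58%.

+3.58%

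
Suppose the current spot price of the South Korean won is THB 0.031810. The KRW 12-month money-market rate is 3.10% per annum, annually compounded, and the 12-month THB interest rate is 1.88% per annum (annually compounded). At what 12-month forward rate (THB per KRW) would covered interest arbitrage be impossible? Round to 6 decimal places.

T = 1 year.
Growth of 1 THB over T: (1 + 0.0188)^1 = 1.018800.
Growth of 1 KRW over T: (1 + 0.0310)^1 = 1.031000.
CIP: F = S · (grow THB)/(grow KRW) = 0.03181 × 1.018800/1.031000 = 0.03143359 THB per KRW.

0.031434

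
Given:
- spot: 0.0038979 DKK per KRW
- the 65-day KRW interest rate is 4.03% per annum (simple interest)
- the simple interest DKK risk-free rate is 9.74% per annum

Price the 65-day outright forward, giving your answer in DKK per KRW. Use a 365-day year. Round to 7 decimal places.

T = 65/365 years.
DKK accumulates by 1 + 0.0974×65/365 = 1.0173452.
KRW accumulates by 1 + 0.0403×65/365 = 1.0071767.
So F = 0.0038979 × 1.0173452 / 1.0071767 = 0.003937253 (DKK/KRW).

0.0039373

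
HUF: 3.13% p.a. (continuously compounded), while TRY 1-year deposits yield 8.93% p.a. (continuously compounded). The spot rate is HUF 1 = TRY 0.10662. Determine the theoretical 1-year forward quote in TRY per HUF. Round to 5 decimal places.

0.11299

T = 1 year.
TRY growth factor: e^(0.0893×1) = 1.0934086.
HUF accumulates by e^(0.0313×1) = 1.031795.
So F = 0.10662 × 1.0934086 / 1.031795 = 0.1129868 (TRY/HUF).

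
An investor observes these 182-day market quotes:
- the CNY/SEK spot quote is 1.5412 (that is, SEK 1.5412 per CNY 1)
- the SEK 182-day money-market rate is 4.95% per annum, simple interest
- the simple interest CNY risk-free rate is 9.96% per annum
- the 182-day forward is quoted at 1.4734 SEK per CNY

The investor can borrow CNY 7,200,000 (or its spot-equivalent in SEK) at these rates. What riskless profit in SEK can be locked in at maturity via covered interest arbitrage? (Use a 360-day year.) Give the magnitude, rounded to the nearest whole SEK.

SEK 231,681

T = 182/360 years.
Keep in CNY, deliver into the forward: 7,200,000·1.0503533333·1.4734 = SEK 11,142,652.33.
Swap to SEK now, deposit: 7,200,000·1.5412·1.025025 = SEK 11,374,333.42.
The quoted forward undervalues CNY, so borrow CNY, convert to SEK at spot, deposit the SEK at 4.95%, and buy CNY forward at 1.4734 to cover the loan.
Arbitrage profit = |11,142,652.33 − 11,374,333.42| = SEK 231,681.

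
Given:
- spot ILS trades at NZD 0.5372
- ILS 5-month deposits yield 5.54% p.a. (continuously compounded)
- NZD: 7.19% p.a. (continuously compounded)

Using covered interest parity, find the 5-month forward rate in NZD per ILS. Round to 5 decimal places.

T = 5/12 years.
Growth of 1 NZD over T: e^(0.0719×5/12) = 1.0304116.
ILS growth factor: e^(0.0554×5/12) = 1.0233518.
CIP: F = S · (grow NZD)/(grow ILS) = 0.5372 × 1.0304116/1.0233518 = 0.5409060 NZD per ILS.

0.54091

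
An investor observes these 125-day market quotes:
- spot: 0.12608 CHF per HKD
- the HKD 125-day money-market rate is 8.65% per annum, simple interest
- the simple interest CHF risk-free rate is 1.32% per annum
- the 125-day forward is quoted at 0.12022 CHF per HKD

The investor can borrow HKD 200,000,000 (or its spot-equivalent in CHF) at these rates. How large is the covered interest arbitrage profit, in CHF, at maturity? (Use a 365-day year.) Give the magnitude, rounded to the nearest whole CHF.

CHF 573,728

T = 125/365 years.
Invest the HKD and cover forward: 200,000,000 × 1.0296232877 × 0.12022 = CHF 24,756,262.33.
Convert at spot and invest in CHF: 200,000,000 × 0.12608 × 1.0045205479 = CHF 25,329,990.14.
The quoted forward undervalues HKD, so borrow HKD, convert to CHF at spot, deposit the CHF at 1.32%, and buy HKD forward at 0.12022 to cover the loan.
The gap between the two covered legs is CHF 573,728.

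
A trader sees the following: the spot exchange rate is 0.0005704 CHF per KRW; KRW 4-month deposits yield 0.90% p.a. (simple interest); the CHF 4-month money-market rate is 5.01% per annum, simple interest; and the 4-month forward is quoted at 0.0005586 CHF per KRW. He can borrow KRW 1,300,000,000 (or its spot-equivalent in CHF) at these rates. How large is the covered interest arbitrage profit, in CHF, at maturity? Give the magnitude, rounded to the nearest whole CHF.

T = 4/12 years.
Keep in KRW, deliver into the forward: 1,300,000,000·1.003000·0.0005586 = CHF 728,358.54.
Swap to CHF now, deposit: 1,300,000,000·0.0005704·1.016700 = CHF 753,903.38.
The quoted forward undervalues KRW, so borrow KRW, convert to CHF at spot, deposit the CHF at 5.01%, and buy KRW forward at 0.0005586 to cover the loan.
Profit = 753,903.38 − 728,358.54 = CHF 25,545.

CHF 25,545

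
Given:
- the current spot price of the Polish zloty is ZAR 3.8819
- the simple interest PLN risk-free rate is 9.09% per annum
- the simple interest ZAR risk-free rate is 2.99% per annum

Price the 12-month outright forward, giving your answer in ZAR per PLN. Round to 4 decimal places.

3.6648

T = 1 year.
ZAR accumulates by 1 + 0.0299×1 = 1.029900.
Growth of 1 PLN over T: 1 + 0.0909×1 = 1.090900.
CIP: F = S · (grow ZAR)/(grow PLN) = 3.8819 × 1.029900/1.090900 = 3.664835 ZAR per PLN.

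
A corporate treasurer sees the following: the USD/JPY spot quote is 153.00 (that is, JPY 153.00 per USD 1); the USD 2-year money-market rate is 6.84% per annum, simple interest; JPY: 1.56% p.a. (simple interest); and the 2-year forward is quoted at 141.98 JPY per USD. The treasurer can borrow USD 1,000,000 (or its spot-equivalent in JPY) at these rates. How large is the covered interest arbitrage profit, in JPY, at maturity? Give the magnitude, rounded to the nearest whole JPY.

JPY 3,629,264

T = 2 years.
Route A — deposit USD, sell forward: 1,000,000 × 1.136800 × 141.98 = JPY 161,402,864.00.
Route B — convert at spot, deposit JPY: 1,000,000 × 153.00 × 1.031200 = JPY 157,773,600.00.
The quoted forward overvalues USD, so borrow JPY, buy USD at spot, deposit the USD at 6.84%, and sell the proceeds forward at 141.98.
Profit = 161,402,864.00 − 157,773,600.00 = JPY 3,629,264.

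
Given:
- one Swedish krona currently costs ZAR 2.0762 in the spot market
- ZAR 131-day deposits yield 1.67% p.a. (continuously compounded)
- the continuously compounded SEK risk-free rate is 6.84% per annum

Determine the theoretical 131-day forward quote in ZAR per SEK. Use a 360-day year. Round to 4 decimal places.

T = 131/360 years.
ZAR accumulates by e^(0.0167×131/360) = 1.0060954.
SEK accumulates by e^(0.0684×131/360) = 1.0252023.
Forward (ZAR per SEK) = 2.0762 × 1.0060954 / 1.0252023 = 2.037505.

2.0375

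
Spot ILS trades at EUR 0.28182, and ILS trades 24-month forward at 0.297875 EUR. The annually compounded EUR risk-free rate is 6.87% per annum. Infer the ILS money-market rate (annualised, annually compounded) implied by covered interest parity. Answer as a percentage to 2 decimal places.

3.95%

T = 2 years.
By CIP, F/S equals the EUR-to-ILS growth ratio: 0.297875/0.28182 = 1.0569690.
EUR growth factor: (1 + 0.0687)^2 = 1.1421197.
So the ILS growth factor = 1.0805612.
r = 1.0805612^(1/2) − 1 = 0.039500 → 3.95%.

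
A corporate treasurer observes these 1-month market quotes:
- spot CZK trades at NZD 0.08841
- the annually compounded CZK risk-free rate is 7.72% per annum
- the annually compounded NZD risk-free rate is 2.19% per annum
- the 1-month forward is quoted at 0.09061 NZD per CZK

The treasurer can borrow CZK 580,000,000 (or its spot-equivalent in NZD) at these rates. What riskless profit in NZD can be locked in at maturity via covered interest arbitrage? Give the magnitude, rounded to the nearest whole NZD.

NZD 1,510,036

T = 1/12 years.
Keep in CZK, deliver into the forward: 580,000,000·1.0062163319·0.09061 = NZD 52,880,491.86.
Swap to NZD now, deposit: 580,000,000·0.08841·1.0018069338 = NZD 51,370,455.59.
The quoted forward overvalues CZK, so borrow NZD, buy CZK at spot, deposit the CZK at 7.72%, and sell the proceeds forward at 0.09061.
The gap between the two covered legs is NZD 1,510,036.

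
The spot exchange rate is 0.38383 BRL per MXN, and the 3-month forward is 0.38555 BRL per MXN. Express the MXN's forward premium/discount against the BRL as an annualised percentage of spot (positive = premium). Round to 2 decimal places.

+1.79%

T = 3/12 years.
(F − S)/S = (0.38555 − 0.38383)/0.38383 = 0.0044812.
Per annum: 0.0044812 / (3/12) = 0.017925 = 1.79%.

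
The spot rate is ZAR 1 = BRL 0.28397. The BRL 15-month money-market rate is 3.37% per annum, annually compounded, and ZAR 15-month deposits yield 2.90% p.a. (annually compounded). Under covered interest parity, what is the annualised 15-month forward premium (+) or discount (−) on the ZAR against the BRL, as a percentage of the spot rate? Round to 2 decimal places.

T = 15/12 years.
F = S · g_BRL/g_ZAR = 0.28397 × 1.042301/1.0363805 = 0.28559223.
(F − S)/S ÷ T = (0.28559223 − 0.28397)/0.28397/(15/12) = 0.004570 → 0.46%.

+0.46%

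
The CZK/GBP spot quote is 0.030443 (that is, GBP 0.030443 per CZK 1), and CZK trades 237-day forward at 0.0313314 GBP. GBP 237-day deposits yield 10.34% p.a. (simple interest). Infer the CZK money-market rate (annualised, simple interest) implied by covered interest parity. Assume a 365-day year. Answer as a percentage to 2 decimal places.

5.68%

T = 237/365 years.
CIP gives F = S · g_GBP/g_CZK, so g_GBP/g_CZK = 0.0313314/0.030443 = 1.0291824.
GBP growth factor: 1 + 0.1034×237/365 = 1.0671392.
So the CZK growth factor = 1.0368805.
r = (1.0368805 − 1)/(237/365) = 0.056799 → 5.68%.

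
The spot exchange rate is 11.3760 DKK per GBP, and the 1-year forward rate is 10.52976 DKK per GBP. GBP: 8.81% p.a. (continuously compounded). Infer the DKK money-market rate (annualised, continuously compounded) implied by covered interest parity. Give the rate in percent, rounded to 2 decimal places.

1.08%

T = 1 year.
CIP gives F = S · g_DKK/g_GBP, so g_DKK/g_GBP = 10.52976/11.376 = 0.9256118.
The GBP side grows by e^(0.0881×1) = 1.0920973.
That pins the DKK growth at 1.0108581.
r = ln(1.0108581)/1 = 0.010800 → 1.08%.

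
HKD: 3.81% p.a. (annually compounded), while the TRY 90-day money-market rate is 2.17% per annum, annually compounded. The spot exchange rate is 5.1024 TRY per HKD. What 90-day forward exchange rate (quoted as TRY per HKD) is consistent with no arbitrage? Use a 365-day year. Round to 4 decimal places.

T = 90/365 years.
Growth of 1 TRY over T: (1 + 0.0217)^(90/365) = 1.0053075.
Growth of 1 HKD over T: (1 + 0.0381)^(90/365) = 1.0092626.
So F = 5.1024 × 1.0053075 / 1.0092626 = 5.082405 (TRY/HKD).

5.0824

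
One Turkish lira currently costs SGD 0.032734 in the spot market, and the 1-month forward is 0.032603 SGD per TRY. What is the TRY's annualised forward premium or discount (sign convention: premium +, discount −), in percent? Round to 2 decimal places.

T = 1/12 years.
Period premium: (0.032603 − 0.032734)/0.032734 = -0.0040020.
Per annum: -0.0040020 / (1/12) = -0.048024 = -4.80%.

-4.80%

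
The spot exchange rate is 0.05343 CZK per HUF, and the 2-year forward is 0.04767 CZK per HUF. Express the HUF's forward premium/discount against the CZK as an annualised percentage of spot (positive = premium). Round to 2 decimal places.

-5.39%

T = 2 years.
HUF trades forward at -10.78046% vs spot over the period.
Annualise by dividing by T: -0.1078046 / 2 = -0.053902 → -5.39%.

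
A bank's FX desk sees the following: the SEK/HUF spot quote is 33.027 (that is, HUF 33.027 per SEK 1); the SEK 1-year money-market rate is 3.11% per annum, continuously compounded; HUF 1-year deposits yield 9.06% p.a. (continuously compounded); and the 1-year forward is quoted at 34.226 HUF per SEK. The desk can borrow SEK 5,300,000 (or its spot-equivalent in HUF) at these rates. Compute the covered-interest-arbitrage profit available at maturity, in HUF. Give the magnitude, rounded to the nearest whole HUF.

T = 1 year.
Route A — deposit SEK, sell forward: 5,300,000 × 1.03158865759 × 34.226 = HUF 187,127,912.99.
Route B — convert at spot, deposit HUF: 5,300,000 × 33.027 × 1.09483098527 = HUF 191,642,609.64.
The quoted forward undervalues SEK, so borrow SEK, convert to HUF at spot, deposit the HUF at 9.06%, and buy SEK forward at 34.226 to cover the loan.
The gap between the two covered legs is HUF 4,514,697.

HUF 4,514,697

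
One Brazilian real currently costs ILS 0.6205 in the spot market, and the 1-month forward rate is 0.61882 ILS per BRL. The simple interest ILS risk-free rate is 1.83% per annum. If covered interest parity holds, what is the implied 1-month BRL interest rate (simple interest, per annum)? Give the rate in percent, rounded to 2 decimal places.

T = 1/12 years.
F/S = 0.61882/0.6205 = 0.9972925 = (growth of ILS) / (growth of BRL).
ILS growth factor: 1 + 0.0183×1/12 = 1.001525.
Hence g_BRL = 1.004244.
r = (1.004244 − 1)/(1/12) = 0.050928 → 5.09%.

5.09%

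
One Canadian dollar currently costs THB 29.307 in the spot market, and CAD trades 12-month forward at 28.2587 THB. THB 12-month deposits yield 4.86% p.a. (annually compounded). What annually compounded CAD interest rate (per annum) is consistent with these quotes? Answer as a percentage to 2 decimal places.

T = 1 year.
F/S = 28.2587/29.307 = 0.9642304 = (growth of THB) / (growth of CAD).
THB growth factor: (1 + 0.0486)^1 = 1.048600.
So the CAD growth factor = 1.0874994.
r = 1.0874994^(1/1) − 1 = 0.087499 → 8.75%.

8.75%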